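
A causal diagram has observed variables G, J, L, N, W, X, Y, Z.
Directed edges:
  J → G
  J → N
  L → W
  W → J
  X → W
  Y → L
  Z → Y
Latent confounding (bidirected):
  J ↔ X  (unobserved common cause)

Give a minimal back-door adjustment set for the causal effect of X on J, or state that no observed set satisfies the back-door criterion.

desc(X)\{X}={G,J,N,W}; candidates ⊆ {L,Y,Z}.
X↔J: latent back-door arc(s) into X.
size 0: {}; under {} X still reaches {G,J,N} ∋ J.
size 1: {L}, {Y}, {Z}; under {L} X still reaches {G,J,N} ∋ J.
size 2: {L,Y}, {L,Z}, {Y,Z}; under {L,Y} X still reaches {G,J,N} ∋ J.
X↔J cannot be blocked by any observed set — no back-door set.

X→J: no observed back-door set.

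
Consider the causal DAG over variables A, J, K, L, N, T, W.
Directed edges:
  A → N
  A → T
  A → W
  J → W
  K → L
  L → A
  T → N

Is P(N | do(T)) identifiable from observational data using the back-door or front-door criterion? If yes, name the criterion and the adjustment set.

P(N|do(T)): backdoor, adjust for {A}.

desc(T)\{T}={N}; candidates ⊆ {A,J,K,L,W}.
size 0: {}; under {} T still reaches {A,K,L,N,W} ∋ N.
{A}: T⊥N given {A} in G with T→· removed — back-door holds.
P(N|do(T)) = Σ_{A} P(N|T,A)·P(A).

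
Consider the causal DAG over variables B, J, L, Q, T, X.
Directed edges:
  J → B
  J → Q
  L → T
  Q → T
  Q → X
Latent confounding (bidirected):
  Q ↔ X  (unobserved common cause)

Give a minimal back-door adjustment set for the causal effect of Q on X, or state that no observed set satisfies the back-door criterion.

desc(Q)\{Q}={T,X}; candidates ⊆ {B,J,L}.
Q↔X: latent back-door arc(s) into Q.
size 0: {}; under {} Q still reaches {B,J,X} ∋ X.
size 1: {B}, {J}, {L}; under {B} Q still reaches {J,X} ∋ X.
size 2: {B,J}, {B,L}, {J,L}; under {B,J} Q still reaches {X} ∋ X.
Q↔X cannot be blocked by any observed set — no back-door set.

Q→X: no observed back-door set.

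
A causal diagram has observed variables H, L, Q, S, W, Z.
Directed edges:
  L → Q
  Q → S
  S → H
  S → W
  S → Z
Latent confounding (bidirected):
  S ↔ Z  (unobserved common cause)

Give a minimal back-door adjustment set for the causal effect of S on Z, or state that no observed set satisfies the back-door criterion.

desc(S)\{S}={H,W,Z}; candidates ⊆ {L,Q}.
S↔Z: latent back-door arc(s) into S.
size 0: {}; under {} S still reaches {L,Q,Z} ∋ Z.
size 1: {L}, {Q}; under {L} S still reaches {Q,Z} ∋ Z.
size 2: {L,Q}; under {L,Q} S still reaches {Z} ∋ Z.
S↔Z cannot be blocked by any observed set — no back-door set.

S→Z: no observed back-door set.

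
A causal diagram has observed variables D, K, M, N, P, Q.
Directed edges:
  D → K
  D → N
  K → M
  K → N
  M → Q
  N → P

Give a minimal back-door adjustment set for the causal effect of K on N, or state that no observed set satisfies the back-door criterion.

desc(K)\{K}={M,N,P,Q}; candidates ⊆ {D}.
size 0: {}; under {} K still reaches {D,N,P} ∋ N.
{D}: K⊥N given {D} in G with K→· removed — back-door holds.

K→N: minimal back-door set {D}.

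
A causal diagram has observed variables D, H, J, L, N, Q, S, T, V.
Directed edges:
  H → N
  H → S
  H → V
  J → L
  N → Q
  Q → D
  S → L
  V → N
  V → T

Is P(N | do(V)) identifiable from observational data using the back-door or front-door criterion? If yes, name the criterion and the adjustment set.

P(N|do(V)): backdoor, adjust for {H}.

desc(V)\{V}={D,N,Q,T}; candidates ⊆ {H,J,L,S}.
size 0: {}; under {} V still reaches {D,H,L,N,Q,S} ∋ N.
{H}: V⊥N given {H} in G with V→· removed — back-door holds.
P(N|do(V)) = Σ_{H} P(N|V,H)·P(H).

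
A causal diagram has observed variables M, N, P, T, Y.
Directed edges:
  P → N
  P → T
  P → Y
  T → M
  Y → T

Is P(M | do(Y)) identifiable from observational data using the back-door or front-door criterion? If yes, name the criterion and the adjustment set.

P(M|do(Y)): backdoor, adjust for {P}.

desc(Y)\{Y}={M,T}; candidates ⊆ {N,P}.
size 0: {}; under {} Y still reaches {M,N,P,T} ∋ M.
{P}: Y⊥M given {P} in G with Y→· removed — back-door holds.
P(M|do(Y)) = Σ_{P} P(M|Y,P)·P(P).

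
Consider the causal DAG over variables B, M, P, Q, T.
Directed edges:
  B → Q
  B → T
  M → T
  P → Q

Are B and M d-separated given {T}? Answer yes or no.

Bayes-Ball from B | {T} reaches {M,Q}.
M ∈ reach(B|{T}) ⇒ B ⊥̸ M | {T}.

No — B and M are d-connected given {T}.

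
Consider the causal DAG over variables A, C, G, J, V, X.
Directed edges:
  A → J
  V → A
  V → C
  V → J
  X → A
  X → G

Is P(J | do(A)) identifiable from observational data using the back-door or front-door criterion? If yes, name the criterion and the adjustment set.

desc(A)\{A}={J}; candidates ⊆ {C,G,V,X}.
size 0: {}; under {} A still reaches {C,G,J,V,X} ∋ J.
{V}: A⊥J given {V} in G with A→· removed — back-door holds.
P(J|do(A)) = Σ_{V} P(J|A,V)·P(V).

P(J|do(A)): backdoor, adjust for {V}.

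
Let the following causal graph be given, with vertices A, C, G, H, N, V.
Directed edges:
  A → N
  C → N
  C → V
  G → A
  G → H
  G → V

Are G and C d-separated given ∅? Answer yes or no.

Bayes-Ball from G | ∅ reaches {A,H,N,V}.
C ∉ reach(G|∅) ⇒ G ⊥ C | ∅.

Yes — G ⊥ C | ∅.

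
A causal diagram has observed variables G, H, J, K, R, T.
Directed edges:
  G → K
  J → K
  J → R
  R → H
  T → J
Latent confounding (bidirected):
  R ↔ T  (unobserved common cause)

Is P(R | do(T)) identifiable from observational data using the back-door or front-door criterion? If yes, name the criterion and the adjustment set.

P(R|do(T)): frontdoor, adjust for {J}.

desc(T)\{T}={H,J,K,R}; candidates ⊆ {G}.
T↔R: latent back-door arc(s) into T.
size 0: {}; under {} T still reaches {H,R} ∋ R.
size 1: {G}; under {G} T still reaches {H,R} ∋ R.
T↔R cannot be blocked by any observed set — no back-door set.
{J}: (i) intercepts every directed T→R path; (ii) no back-door T→{J}; (iii) {T} blocks every back-door {J}→R. Front-door holds.
P(R|do(T)) = Σ_{J} P(J|T) Σ_{T'} P(R|J,T')P(T').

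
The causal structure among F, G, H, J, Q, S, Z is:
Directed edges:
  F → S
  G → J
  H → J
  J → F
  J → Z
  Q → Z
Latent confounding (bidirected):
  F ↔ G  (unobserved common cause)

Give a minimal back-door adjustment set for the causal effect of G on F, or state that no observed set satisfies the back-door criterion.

desc(G)\{G}={F,J,S,Z}; candidates ⊆ {H,Q}.
G↔F: latent back-door arc(s) into G.
size 0: {}; under {} G still reaches {F,S} ∋ F.
size 1: {H}, {Q}; under {H} G still reaches {F,S} ∋ F.
size 2: {H,Q}; under {H,Q} G still reaches {F,S} ∋ F.
G↔F cannot be blocked by any observed set — no back-door set.

G→F: no observed back-door set.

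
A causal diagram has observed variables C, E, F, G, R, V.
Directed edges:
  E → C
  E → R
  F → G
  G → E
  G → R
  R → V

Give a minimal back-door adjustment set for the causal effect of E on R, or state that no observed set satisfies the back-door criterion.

desc(E)\{E}={C,R,V}; candidates ⊆ {F,G}.
size 0: {}; under {} E still reaches {F,G,R,V} ∋ R.
{G}: E⊥R given {G} in G with E→· removed — back-door holds.

E→R: minimal back-door set {G}.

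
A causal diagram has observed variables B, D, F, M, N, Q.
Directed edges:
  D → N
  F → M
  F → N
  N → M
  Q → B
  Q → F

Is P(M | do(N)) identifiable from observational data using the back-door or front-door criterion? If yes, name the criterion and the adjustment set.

P(M|do(N)): backdoor, adjust for {F}.

desc(N)\{N}={M}; candidates ⊆ {B,D,F,Q}.
size 0: {}; under {} N still reaches {B,D,F,M,Q} ∋ M.
{F}: N⊥M given {F} in G with N→· removed — back-door holds.
P(M|do(N)) = Σ_{F} P(M|N,F)·P(F).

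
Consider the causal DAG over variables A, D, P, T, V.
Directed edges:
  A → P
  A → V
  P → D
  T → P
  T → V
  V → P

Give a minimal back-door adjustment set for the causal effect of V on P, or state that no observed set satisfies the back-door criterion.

V→P: minimal back-door set {A, T}.

desc(V)\{V}={D,P}; candidates ⊆ {A,T}.
size 0: {}; under {} V still reaches {A,D,P,T} ∋ P.
size 1: {A}, {T}; under {A} V still reaches {D,P,T} ∋ P.
{A,T}: V⊥P given {A,T} in G with V→· removed — back-door holds.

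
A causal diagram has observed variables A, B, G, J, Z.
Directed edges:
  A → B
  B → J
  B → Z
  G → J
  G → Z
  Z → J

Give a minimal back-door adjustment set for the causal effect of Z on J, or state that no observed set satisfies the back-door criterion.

desc(Z)\{Z}={J}; candidates ⊆ {A,B,G}.
size 0: {}; under {} Z still reaches {A,B,G,J} ∋ J.
size 1: {A}, {B}, {G}; under {A} Z still reaches {B,G,J} ∋ J.
{B,G}: Z⊥J given {B,G} in G with Z→· removed — back-door holds.

Z→J: minimal back-door set {B, G}.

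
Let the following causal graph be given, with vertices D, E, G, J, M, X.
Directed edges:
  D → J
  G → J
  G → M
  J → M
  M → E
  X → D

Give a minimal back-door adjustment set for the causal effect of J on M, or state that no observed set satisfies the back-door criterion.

desc(J)\{J}={E,M}; candidates ⊆ {D,G,X}.
size 0: {}; under {} J still reaches {D,E,G,M,X} ∋ M.
{G}: J⊥M given {G} in G with J→· removed — back-door holds.

J→M: minimal back-door set {G}.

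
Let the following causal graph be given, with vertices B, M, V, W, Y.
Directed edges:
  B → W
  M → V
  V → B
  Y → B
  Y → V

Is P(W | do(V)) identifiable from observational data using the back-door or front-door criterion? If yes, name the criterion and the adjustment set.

desc(V)\{V}={B,W}; candidates ⊆ {M,Y}.
size 0: {}; under {} V still reaches {B,M,W,Y} ∋ W.
{Y}: V⊥W given {Y} in G with V→· removed — back-door holds.
P(W|do(V)) = Σ_{Y} P(W|V,Y)·P(Y).

P(W|do(V)): backdoor, adjust for {Y}.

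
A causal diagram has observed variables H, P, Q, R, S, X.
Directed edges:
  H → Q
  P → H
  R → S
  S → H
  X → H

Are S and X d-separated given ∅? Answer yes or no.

Bayes-Ball from S | ∅ reaches {H,Q,R}.
X ∉ reach(S|∅) ⇒ S ⊥ X | ∅.

Yes — S ⊥ X | ∅.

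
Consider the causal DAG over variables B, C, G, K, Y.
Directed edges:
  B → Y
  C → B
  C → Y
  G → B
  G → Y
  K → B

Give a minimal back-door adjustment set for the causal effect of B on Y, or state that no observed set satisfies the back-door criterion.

desc(B)\{B}={Y}; candidates ⊆ {C,G,K}.
size 0: {}; under {} B still reaches {C,G,K,Y} ∋ Y.
size 1: {C}, {G}, {K}; under {C} B still reaches {G,K,Y} ∋ Y.
{C,G}: B⊥Y given {C,G} in G with B→· removed — back-door holds.

B→Y: minimal back-door set {C, G}.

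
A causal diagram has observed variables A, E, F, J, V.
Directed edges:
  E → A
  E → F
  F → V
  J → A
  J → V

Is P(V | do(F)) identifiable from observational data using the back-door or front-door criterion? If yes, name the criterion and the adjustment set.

desc(F)\{F}={V}; candidates ⊆ {A,E,J}.
∅: F⊥V given ∅ in G with F→· removed — back-door holds.
P(V|do(F)) = P(V|F) — no adjustment needed.

P(V|do(F)): backdoor, adjust for ∅.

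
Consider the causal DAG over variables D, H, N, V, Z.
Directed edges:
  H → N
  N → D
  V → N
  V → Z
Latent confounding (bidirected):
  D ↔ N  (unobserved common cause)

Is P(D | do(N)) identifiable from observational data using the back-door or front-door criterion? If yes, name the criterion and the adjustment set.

P(D|do(N)): not identifiable (no BD/FD set).

desc(N)\{N}={D}; candidates ⊆ {H,V,Z}.
N↔D: latent back-door arc(s) into N.
size 0: {}; under {} N still reaches {D,H,V,Z} ∋ D.
size 1: {H}, {V}, {Z}; under {H} N still reaches {D,V,Z} ∋ D.
size 2: {H,V}, {H,Z}, {V,Z}; under {H,V} N still reaches {D} ∋ D.
N↔D cannot be blocked by any observed set — no back-door set.
No mediator lies on a directed N→…→D path.
Neither criterion identifies P(D|do(N)) in this graph.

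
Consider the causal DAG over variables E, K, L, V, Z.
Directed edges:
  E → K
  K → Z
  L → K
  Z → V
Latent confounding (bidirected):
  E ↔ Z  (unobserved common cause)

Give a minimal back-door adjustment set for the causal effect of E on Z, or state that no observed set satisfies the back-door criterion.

E→Z: no observed back-door set.

desc(E)\{E}={K,V,Z}; candidates ⊆ {L}.
E↔Z: latent back-door arc(s) into E.
size 0: {}; under {} E still reaches {V,Z} ∋ Z.
size 1: {L}; under {L} E still reaches {V,Z} ∋ Z.
E↔Z cannot be blocked by any observed set — no back-door set.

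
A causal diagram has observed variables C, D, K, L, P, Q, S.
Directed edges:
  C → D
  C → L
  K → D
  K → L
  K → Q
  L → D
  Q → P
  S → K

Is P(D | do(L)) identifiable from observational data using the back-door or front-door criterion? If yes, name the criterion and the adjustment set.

desc(L)\{L}={D}; candidates ⊆ {C,K,P,Q,S}.
size 0: {}; under {} L still reaches {C,D,K,P,Q,S} ∋ D.
size 1: {C}, {K}, {P} …(+2); under {C} L still reaches {D,K,P,Q,S} ∋ D.
{C,K}: L⊥D given {C,K} in G with L→· removed — back-door holds.
P(D|do(L)) = Σ_{C,K} P(D|L,C,K)·P(C,K).

P(D|do(L)): backdoor, adjust for {C, K}.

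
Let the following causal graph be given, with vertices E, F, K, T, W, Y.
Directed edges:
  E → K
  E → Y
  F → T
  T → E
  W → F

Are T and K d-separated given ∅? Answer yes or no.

No — T and K are d-connected given ∅.

Bayes-Ball from T | ∅ reaches {E,F,K,W,Y}.
K ∈ reach(T|∅) ⇒ T ⊥̸ K | ∅.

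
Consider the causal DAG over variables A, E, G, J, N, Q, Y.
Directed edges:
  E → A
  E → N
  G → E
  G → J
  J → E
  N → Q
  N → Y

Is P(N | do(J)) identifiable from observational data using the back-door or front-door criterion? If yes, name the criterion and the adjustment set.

desc(J)\{J}={A,E,N,Q,Y}; candidates ⊆ {G}.
size 0: {}; under {} J still reaches {A,E,G,N,Q,Y} ∋ N.
{G}: J⊥N given {G} in G with J→· removed — back-door holds.
P(N|do(J)) = Σ_{G} P(N|J,G)·P(G).

P(N|do(J)): backdoor, adjust for {G}.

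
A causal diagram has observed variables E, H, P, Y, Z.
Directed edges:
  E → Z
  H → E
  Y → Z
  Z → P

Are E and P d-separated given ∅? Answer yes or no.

Bayes-Ball from E | ∅ reaches {H,P,Z}.
P ∈ reach(E|∅) ⇒ E ⊥̸ P | ∅.

No — E and P are d-connected given ∅.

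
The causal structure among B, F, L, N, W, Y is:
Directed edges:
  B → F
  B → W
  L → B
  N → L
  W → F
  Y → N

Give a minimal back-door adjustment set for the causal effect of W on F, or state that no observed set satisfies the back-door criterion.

W→F: minimal back-door set {B}.

desc(W)\{W}={F}; candidates ⊆ {B,L,N,Y}.
size 0: {}; under {} W still reaches {B,F,L,N,Y} ∋ F.
{B}: W⊥F given {B} in G with W→· removed — back-door holds.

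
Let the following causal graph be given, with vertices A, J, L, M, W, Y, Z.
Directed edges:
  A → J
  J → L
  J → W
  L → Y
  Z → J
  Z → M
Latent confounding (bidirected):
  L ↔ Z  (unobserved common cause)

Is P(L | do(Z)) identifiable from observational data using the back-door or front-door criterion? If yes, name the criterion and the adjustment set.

desc(Z)\{Z}={J,L,M,W,Y}; candidates ⊆ {A}.
Z↔L: latent back-door arc(s) into Z.
size 0: {}; under {} Z still reaches {L,Y} ∋ L.
size 1: {A}; under {A} Z still reaches {L,Y} ∋ L.
Z↔L cannot be blocked by any observed set — no back-door set.
{J}: (i) intercepts every directed Z→L path; (ii) no back-door Z→{J}; (iii) {Z} blocks every back-door {J}→L. Front-door holds.
P(L|do(Z)) = Σ_{J} P(J|Z) Σ_{Z'} P(L|J,Z')P(Z').

P(L|do(Z)): frontdoor, adjust for {J}.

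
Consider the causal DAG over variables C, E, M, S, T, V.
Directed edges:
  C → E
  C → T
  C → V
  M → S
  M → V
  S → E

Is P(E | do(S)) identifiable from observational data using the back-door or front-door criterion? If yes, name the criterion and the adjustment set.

P(E|do(S)): backdoor, adjust for ∅.

desc(S)\{S}={E}; candidates ⊆ {C,M,T,V}.
∅: S⊥E given ∅ in G with S→· removed — back-door holds.
P(E|do(S)) = P(E|S) — no adjustment needed.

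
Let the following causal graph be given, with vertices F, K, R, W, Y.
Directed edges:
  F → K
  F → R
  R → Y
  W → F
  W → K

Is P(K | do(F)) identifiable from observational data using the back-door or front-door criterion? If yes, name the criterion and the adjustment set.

P(K|do(F)): backdoor, adjust for {W}.

desc(F)\{F}={K,R,Y}; candidates ⊆ {W}.
size 0: {}; under {} F still reaches {K,W} ∋ K.
{W}: F⊥K given {W} in G with F→· removed — back-door holds.
P(K|do(F)) = Σ_{W} P(K|F,W)·P(W).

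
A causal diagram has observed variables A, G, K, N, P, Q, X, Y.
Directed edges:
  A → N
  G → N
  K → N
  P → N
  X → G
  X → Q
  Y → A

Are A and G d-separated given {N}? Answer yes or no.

No — A and G are d-connected given {N}.

Bayes-Ball from A | {N} reaches {G,K,P,Q,X,Y}.
G ∈ reach(A|{N}) ⇒ A ⊥̸ G | {N}.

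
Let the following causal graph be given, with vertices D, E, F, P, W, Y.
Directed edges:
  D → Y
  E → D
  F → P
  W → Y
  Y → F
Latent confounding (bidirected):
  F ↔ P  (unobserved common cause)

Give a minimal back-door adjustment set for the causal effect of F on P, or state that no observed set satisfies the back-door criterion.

F→P: no observed back-door set.

desc(F)\{F}={P}; candidates ⊆ {D,E,W,Y}.
F↔P: latent back-door arc(s) into F.
size 0: {}; under {} F still reaches {D,E,P,W,Y} ∋ P.
size 1: {D}, {E}, {W} …(+1); under {D} F still reaches {P,W,Y} ∋ P.
size 2: {D,E}, {D,W}, {D,Y} …(+3); under {D,E} F still reaches {P,W,Y} ∋ P.
F↔P cannot be blocked by any observed set — no back-door set.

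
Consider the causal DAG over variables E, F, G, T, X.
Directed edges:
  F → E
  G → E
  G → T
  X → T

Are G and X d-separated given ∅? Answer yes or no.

Bayes-Ball from G | ∅ reaches {E,T}.
X ∉ reach(G|∅) ⇒ G ⊥ X | ∅.

Yes — G ⊥ X | ∅.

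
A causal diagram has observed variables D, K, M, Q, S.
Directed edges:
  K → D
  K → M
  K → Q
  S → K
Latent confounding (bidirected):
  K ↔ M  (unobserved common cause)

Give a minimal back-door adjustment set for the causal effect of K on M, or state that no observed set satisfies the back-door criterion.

desc(K)\{K}={D,M,Q}; candidates ⊆ {S}.
K↔M: latent back-door arc(s) into K.
size 0: {}; under {} K still reaches {M,S} ∋ M.
size 1: {S}; under {S} K still reaches {M} ∋ M.
K↔M cannot be blocked by any observed set — no back-door set.

K→M: no observed back-door set.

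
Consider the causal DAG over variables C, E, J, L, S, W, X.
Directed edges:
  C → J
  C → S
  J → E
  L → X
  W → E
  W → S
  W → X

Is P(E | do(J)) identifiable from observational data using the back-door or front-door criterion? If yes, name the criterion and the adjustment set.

desc(J)\{J}={E}; candidates ⊆ {C,L,S,W,X}.
∅: J⊥E given ∅ in G with J→· removed — back-door holds.
P(E|do(J)) = P(E|J) — no adjustment needed.

P(E|do(J)): backdoor, adjust for ∅.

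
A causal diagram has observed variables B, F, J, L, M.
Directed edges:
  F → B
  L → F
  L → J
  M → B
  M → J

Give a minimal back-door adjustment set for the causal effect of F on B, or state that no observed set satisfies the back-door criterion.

desc(F)\{F}={B}; candidates ⊆ {J,L,M}.
∅: F⊥B given ∅ in G with F→· removed — back-door holds.

F→B: minimal back-door set ∅.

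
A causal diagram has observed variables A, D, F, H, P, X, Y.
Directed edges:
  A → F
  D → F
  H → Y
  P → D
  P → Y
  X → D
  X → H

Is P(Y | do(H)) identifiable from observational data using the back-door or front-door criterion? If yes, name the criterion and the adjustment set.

P(Y|do(H)): backdoor, adjust for ∅.

desc(H)\{H}={Y}; candidates ⊆ {A,D,F,P,X}.
∅: H⊥Y given ∅ in G with H→· removed — back-door holds.
P(Y|do(H)) = P(Y|H) — no adjustment needed.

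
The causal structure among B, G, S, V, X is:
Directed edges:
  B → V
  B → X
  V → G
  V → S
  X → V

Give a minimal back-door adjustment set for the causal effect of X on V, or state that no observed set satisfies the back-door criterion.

desc(X)\{X}={G,S,V}; candidates ⊆ {B}.
size 0: {}; under {} X still reaches {B,G,S,V} ∋ V.
{B}: X⊥V given {B} in G with X→· removed — back-door holds.

X→V: minimal back-door set {B}.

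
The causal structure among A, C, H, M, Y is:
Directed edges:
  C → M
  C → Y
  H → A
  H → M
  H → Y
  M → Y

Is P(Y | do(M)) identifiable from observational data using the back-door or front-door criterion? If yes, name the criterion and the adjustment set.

desc(M)\{M}={Y}; candidates ⊆ {A,C,H}.
size 0: {}; under {} M still reaches {A,C,H,Y} ∋ Y.
size 1: {A}, {C}, {H}; under {A} M still reaches {C,H,Y} ∋ Y.
{C,H}: M⊥Y given {C,H} in G with M→· removed — back-door holds.
P(Y|do(M)) = Σ_{C,H} P(Y|M,C,H)·P(C,H).

P(Y|do(M)): backdoor, adjust for {C, H}.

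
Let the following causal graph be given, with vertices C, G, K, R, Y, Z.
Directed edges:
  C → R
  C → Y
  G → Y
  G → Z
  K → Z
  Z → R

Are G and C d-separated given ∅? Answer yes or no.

Yes — G ⊥ C | ∅.

Bayes-Ball from G | ∅ reaches {R,Y,Z}.
C ∉ reach(G|∅) ⇒ G ⊥ C | ∅.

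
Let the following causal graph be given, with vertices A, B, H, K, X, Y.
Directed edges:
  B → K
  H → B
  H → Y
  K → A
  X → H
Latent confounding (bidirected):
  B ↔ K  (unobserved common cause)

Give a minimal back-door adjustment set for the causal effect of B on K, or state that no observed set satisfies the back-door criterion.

B→K: no observed back-door set.

desc(B)\{B}={A,K}; candidates ⊆ {H,X,Y}.
B↔K: latent back-door arc(s) into B.
size 0: {}; under {} B still reaches {A,H,K,X,Y} ∋ K.
size 1: {H}, {X}, {Y}; under {H} B still reaches {A,K} ∋ K.
size 2: {H,X}, {H,Y}, {X,Y}; under {H,X} B still reaches {A,K} ∋ K.
B↔K cannot be blocked by any observed set — no back-door set.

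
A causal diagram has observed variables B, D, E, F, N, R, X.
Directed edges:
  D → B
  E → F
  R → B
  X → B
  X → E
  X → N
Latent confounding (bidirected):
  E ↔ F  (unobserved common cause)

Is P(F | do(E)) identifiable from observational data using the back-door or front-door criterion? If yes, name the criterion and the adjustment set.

desc(E)\{E}={F}; candidates ⊆ {B,D,N,R,X}.
E↔F: latent back-door arc(s) into E.
size 0: {}; under {} E still reaches {B,F,N,X} ∋ F.
size 1: {B}, {D}, {N} …(+2); under {B} E still reaches {D,F,N,R,X} ∋ F.
size 2: {B,D}, {B,N}, {B,R} …(+7); under {B,D} E still reaches {F,N,R,X} ∋ F.
E↔F cannot be blocked by any observed set — no back-door set.
No mediator lies on a directed E→…→F path.
Neither criterion identifies P(F|do(E)) in this graph.

P(F|do(E)): not identifiable (no BD/FD set).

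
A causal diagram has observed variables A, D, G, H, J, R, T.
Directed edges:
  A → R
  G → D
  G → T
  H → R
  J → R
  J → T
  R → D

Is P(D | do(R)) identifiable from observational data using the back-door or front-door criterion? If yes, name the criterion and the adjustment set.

P(D|do(R)): backdoor, adjust for ∅.

desc(R)\{R}={D}; candidates ⊆ {A,G,H,J,T}.
∅: R⊥D given ∅ in G with R→· removed — back-door holds.
P(D|do(R)) = P(D|R) — no adjustment needed.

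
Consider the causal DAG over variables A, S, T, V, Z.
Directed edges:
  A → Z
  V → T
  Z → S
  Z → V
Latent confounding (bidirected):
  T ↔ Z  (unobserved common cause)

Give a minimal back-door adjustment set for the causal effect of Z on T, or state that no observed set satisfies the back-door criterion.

desc(Z)\{Z}={S,T,V}; candidates ⊆ {A}.
Z↔T: latent back-door arc(s) into Z.
size 0: {}; under {} Z still reaches {A,T} ∋ T.
size 1: {A}; under {A} Z still reaches {T} ∋ T.
Z↔T cannot be blocked by any observed set — no back-door set.

Z→T: no observed back-door set.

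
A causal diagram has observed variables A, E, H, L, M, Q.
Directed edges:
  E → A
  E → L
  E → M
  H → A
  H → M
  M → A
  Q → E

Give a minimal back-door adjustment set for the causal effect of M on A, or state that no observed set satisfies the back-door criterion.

M→A: minimal back-door set {E, H}.

desc(M)\{M}={A}; candidates ⊆ {E,H,L,Q}.
size 0: {}; under {} M still reaches {A,E,H,L,Q} ∋ A.
size 1: {E}, {H}, {L} …(+1); under {E} M still reaches {A,H} ∋ A.
{E,H}: M⊥A given {E,H} in G with M→· removed — back-door holds.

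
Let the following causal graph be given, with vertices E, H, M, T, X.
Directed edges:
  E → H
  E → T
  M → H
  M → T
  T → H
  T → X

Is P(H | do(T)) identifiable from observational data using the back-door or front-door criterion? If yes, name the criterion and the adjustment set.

P(H|do(T)): backdoor, adjust for {E, M}.

desc(T)\{T}={H,X}; candidates ⊆ {E,M}.
size 0: {}; under {} T still reaches {E,H,M} ∋ H.
size 1: {E}, {M}; under {E} T still reaches {H,M} ∋ H.
{E,M}: T⊥H given {E,M} in G with T→· removed — back-door holds.
P(H|do(T)) = Σ_{E,M} P(H|T,E,M)·P(E,M).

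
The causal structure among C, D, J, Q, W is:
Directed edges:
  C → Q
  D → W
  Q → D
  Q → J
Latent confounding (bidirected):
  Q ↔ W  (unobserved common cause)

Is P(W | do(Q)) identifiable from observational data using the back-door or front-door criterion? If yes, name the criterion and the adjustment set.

desc(Q)\{Q}={D,J,W}; candidates ⊆ {C}.
Q↔W: latent back-door arc(s) into Q.
size 0: {}; under {} Q still reaches {C,W} ∋ W.
size 1: {C}; under {C} Q still reaches {W} ∋ W.
Q↔W cannot be blocked by any observed set — no back-door set.
{D}: (i) intercepts every directed Q→W path; (ii) no back-door Q→{D}; (iii) {Q} blocks every back-door {D}→W. Front-door holds.
P(W|do(Q)) = Σ_{D} P(D|Q) Σ_{Q'} P(W|D,Q')P(Q').

P(W|do(Q)): frontdoor, adjust for {D}.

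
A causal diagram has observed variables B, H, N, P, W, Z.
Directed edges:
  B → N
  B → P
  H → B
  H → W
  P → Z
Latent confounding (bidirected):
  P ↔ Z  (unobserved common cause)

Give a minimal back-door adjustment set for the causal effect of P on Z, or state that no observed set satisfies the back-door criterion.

desc(P)\{P}={Z}; candidates ⊆ {B,H,N,W}.
P↔Z: latent back-door arc(s) into P.
size 0: {}; under {} P still reaches {B,H,N,W,Z} ∋ Z.
size 1: {B}, {H}, {N} …(+1); under {B} P still reaches {Z} ∋ Z.
size 2: {B,H}, {B,N}, {B,W} …(+3); under {B,H} P still reaches {Z} ∋ Z.
P↔Z cannot be blocked by any observed set — no back-door set.

P→Z: no observed back-door set.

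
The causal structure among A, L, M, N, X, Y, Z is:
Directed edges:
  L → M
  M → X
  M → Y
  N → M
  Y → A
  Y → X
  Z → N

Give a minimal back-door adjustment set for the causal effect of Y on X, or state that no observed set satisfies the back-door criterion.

Y→X: minimal back-door set {M}.

desc(Y)\{Y}={A,X}; candidates ⊆ {L,M,N,Z}.
size 0: {}; under {} Y still reaches {L,M,N,X,Z} ∋ X.
{M}: Y⊥X given {M} in G with Y→· removed — back-door holds.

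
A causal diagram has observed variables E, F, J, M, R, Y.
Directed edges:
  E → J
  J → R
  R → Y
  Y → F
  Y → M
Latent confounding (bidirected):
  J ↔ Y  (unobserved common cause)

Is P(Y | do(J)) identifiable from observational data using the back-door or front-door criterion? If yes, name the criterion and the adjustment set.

desc(J)\{J}={F,M,R,Y}; candidates ⊆ {E}.
J↔Y: latent back-door arc(s) into J.
size 0: {}; under {} J still reaches {E,F,M,Y} ∋ Y.
size 1: {E}; under {E} J still reaches {F,M,Y} ∋ Y.
J↔Y cannot be blocked by any observed set — no back-door set.
{R}: (i) intercepts every directed J→Y path; (ii) no back-door J→{R}; (iii) {J} blocks every back-door {R}→Y. Front-door holds.
P(Y|do(J)) = Σ_{R} P(R|J) Σ_{J'} P(Y|R,J')P(J').

P(Y|do(J)): frontdoor, adjust for {R}.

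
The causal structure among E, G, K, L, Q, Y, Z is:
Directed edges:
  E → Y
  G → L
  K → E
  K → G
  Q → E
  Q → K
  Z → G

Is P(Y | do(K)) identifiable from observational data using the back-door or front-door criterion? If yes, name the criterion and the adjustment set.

P(Y|do(K)): backdoor, adjust for {Q}.

desc(K)\{K}={E,G,L,Y}; candidates ⊆ {Q,Z}.
size 0: {}; under {} K still reaches {E,Q,Y} ∋ Y.
{Q}: K⊥Y given {Q} in G with K→· removed — back-door holds.
P(Y|do(K)) = Σ_{Q} P(Y|K,Q)·P(Q).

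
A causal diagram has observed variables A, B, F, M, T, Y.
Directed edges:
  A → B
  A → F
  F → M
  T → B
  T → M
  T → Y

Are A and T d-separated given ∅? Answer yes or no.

Yes — A ⊥ T | ∅.

Bayes-Ball from A | ∅ reaches {B,F,M}.
T ∉ reach(A|∅) ⇒ A ⊥ T | ∅.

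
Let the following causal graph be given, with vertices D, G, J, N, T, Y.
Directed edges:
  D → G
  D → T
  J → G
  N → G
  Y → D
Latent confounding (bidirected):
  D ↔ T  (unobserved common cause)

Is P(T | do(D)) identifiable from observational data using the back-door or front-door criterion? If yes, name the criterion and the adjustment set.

desc(D)\{D}={G,T}; candidates ⊆ {J,N,Y}.
D↔T: latent back-door arc(s) into D.
size 0: {}; under {} D still reaches {T,Y} ∋ T.
size 1: {J}, {N}, {Y}; under {J} D still reaches {T,Y} ∋ T.
size 2: {J,N}, {J,Y}, {N,Y}; under {J,N} D still reaches {T,Y} ∋ T.
D↔T cannot be blocked by any observed set — no back-door set.
No mediator lies on a directed D→…→T path.
Neither criterion identifies P(T|do(D)) in this graph.

P(T|do(D)): not identifiable (no BD/FD set).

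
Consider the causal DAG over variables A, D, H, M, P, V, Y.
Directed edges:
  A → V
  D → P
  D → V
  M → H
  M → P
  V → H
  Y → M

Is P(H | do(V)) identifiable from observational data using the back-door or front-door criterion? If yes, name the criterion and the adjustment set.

desc(V)\{V}={H}; candidates ⊆ {A,D,M,P,Y}.
∅: V⊥H given ∅ in G with V→· removed — back-door holds.
P(H|do(V)) = P(H|V) — no adjustment needed.

P(H|do(V)): backdoor, adjust for ∅.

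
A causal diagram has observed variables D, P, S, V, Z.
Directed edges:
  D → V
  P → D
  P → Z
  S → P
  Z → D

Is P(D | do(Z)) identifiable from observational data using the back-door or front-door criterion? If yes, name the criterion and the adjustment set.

desc(Z)\{Z}={D,V}; candidates ⊆ {P,S}.
size 0: {}; under {} Z still reaches {D,P,S,V} ∋ D.
{P}: Z⊥D given {P} in G with Z→· removed — back-door holds.
P(D|do(Z)) = Σ_{P} P(D|Z,P)·P(P).

P(D|do(Z)): backdoor, adjust for {P}.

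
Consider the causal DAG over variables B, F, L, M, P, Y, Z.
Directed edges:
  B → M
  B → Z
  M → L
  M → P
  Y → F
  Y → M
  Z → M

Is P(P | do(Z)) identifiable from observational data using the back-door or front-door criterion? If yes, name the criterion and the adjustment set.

P(P|do(Z)): backdoor, adjust for {B}.

desc(Z)\{Z}={L,M,P}; candidates ⊆ {B,F,Y}.
size 0: {}; under {} Z still reaches {B,L,M,P} ∋ P.
{B}: Z⊥P given {B} in G with Z→· removed — back-door holds.
P(P|do(Z)) = Σ_{B} P(P|Z,B)·P(B).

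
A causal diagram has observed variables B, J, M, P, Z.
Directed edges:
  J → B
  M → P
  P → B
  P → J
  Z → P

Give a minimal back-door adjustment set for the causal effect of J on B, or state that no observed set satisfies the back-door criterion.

J→B: minimal back-door set {P}.

desc(J)\{J}={B}; candidates ⊆ {M,P,Z}.
size 0: {}; under {} J still reaches {B,M,P,Z} ∋ B.
{P}: J⊥B given {P} in G with J→· removed — back-door holds.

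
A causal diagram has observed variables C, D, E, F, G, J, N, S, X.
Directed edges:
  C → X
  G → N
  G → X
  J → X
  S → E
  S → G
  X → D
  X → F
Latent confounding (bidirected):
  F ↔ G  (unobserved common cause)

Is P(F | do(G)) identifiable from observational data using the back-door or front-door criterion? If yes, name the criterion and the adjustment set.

P(F|do(G)): frontdoor, adjust for {X}.

desc(G)\{G}={D,F,N,X}; candidates ⊆ {C,E,J,S}.
G↔F: latent back-door arc(s) into G.
size 0: {}; under {} G still reaches {E,F,S} ∋ F.
size 1: {C}, {E}, {J} …(+1); under {C} G still reaches {E,F,S} ∋ F.
size 2: {C,E}, {C,J}, {C,S} …(+3); under {C,E} G still reaches {F,S} ∋ F.
G↔F cannot be blocked by any observed set — no back-door set.
{X}: (i) intercepts every directed G→F path; (ii) no back-door G→{X}; (iii) {G} blocks every back-door {X}→F. Front-door holds.
P(F|do(G)) = Σ_{X} P(X|G) Σ_{G'} P(F|X,G')P(G').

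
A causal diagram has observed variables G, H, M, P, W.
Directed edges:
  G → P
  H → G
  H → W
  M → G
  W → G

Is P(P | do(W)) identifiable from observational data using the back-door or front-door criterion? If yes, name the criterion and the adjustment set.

desc(W)\{W}={G,P}; candidates ⊆ {H,M}.
size 0: {}; under {} W still reaches {G,H,P} ∋ P.
{H}: W⊥P given {H} in G with W→· removed — back-door holds.
P(P|do(W)) = Σ_{H} P(P|W,H)·P(H).

P(P|do(W)): backdoor, adjust for {H}.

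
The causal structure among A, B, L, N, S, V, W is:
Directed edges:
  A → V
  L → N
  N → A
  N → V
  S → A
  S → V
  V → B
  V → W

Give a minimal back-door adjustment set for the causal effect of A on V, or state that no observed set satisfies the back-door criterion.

A→V: minimal back-door set {N, S}.

desc(A)\{A}={B,V,W}; candidates ⊆ {L,N,S}.
size 0: {}; under {} A still reaches {B,L,N,S,V,W} ∋ V.
size 1: {L}, {N}, {S}; under {L} A still reaches {B,N,S,V,W} ∋ V.
{N,S}: A⊥V given {N,S} in G with A→· removed — back-door holds.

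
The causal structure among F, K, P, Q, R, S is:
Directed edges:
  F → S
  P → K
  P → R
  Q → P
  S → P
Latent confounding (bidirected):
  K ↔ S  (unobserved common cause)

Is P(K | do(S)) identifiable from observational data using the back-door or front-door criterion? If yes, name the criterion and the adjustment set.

desc(S)\{S}={K,P,R}; candidates ⊆ {F,Q}.
S↔K: latent back-door arc(s) into S.
size 0: {}; under {} S still reaches {F,K} ∋ K.
size 1: {F}, {Q}; under {F} S still reaches {K} ∋ K.
size 2: {F,Q}; under {F,Q} S still reaches {K} ∋ K.
S↔K cannot be blocked by any observed set — no back-door set.
{P}: (i) intercepts every directed S→K path; (ii) no back-door S→{P}; (iii) {S} blocks every back-door {P}→K. Front-door holds.
P(K|do(S)) = Σ_{P} P(P|S) Σ_{S'} P(K|P,S')P(S').

P(K|do(S)): frontdoor, adjust for {P}.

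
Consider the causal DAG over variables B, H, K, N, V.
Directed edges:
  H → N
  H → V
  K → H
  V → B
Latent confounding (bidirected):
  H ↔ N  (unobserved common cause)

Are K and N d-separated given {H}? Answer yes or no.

No — K and N are d-connected given {H}.

Bayes-Ball from K | {H} reaches {N}.
N ∈ reach(K|{H}) ⇒ K ⊥̸ N | {H}.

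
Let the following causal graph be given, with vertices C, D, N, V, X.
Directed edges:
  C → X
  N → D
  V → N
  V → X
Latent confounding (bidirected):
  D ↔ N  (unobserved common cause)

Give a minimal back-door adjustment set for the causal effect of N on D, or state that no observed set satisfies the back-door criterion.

desc(N)\{N}={D}; candidates ⊆ {C,V,X}.
N↔D: latent back-door arc(s) into N.
size 0: {}; under {} N still reaches {D,V,X} ∋ D.
size 1: {C}, {V}, {X}; under {C} N still reaches {D,V,X} ∋ D.
size 2: {C,V}, {C,X}, {V,X}; under {C,V} N still reaches {D} ∋ D.
N↔D cannot be blocked by any observed set — no back-door set.

N→D: no observed back-door set.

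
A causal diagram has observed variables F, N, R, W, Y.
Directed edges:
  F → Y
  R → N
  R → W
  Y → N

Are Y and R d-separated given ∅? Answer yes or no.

Bayes-Ball from Y | ∅ reaches {F,N}.
R ∉ reach(Y|∅) ⇒ Y ⊥ R | ∅.

Yes — Y ⊥ R | ∅.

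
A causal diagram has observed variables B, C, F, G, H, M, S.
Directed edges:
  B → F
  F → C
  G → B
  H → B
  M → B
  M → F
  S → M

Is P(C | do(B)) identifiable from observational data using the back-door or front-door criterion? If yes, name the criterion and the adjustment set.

P(C|do(B)): backdoor, adjust for {M}.

desc(B)\{B}={C,F}; candidates ⊆ {G,H,M,S}.
size 0: {}; under {} B still reaches {C,F,G,H,M,S} ∋ C.
{M}: B⊥C given {M} in G with B→· removed — back-door holds.
P(C|do(B)) = Σ_{M} P(C|B,M)·P(M).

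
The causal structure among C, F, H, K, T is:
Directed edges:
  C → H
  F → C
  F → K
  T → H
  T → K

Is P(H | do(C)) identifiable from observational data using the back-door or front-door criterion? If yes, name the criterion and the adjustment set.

desc(C)\{C}={H}; candidates ⊆ {F,K,T}.
∅: C⊥H given ∅ in G with C→· removed — back-door holds.
P(H|do(C)) = P(H|C) — no adjustment needed.

P(H|do(C)): backdoor, adjust for ∅.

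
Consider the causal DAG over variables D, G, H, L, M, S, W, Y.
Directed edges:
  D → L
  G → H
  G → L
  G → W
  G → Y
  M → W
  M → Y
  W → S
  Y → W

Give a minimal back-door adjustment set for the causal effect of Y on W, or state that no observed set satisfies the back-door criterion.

Y→W: minimal back-door set {G, M}.

desc(Y)\{Y}={S,W}; candidates ⊆ {D,G,H,L,M}.
size 0: {}; under {} Y still reaches {G,H,L,M,S,W} ∋ W.
size 1: {D}, {G}, {H} …(+2); under {D} Y still reaches {G,H,L,M,S,W} ∋ W.
{G,M}: Y⊥W given {G,M} in G with Y→· removed — back-door holds.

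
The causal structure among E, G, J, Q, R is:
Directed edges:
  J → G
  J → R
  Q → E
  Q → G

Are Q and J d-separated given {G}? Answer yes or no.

No — Q and J are d-connected given {G}.

Bayes-Ball from Q | {G} reaches {E,J,R}.
J ∈ reach(Q|{G}) ⇒ Q ⊥̸ J | {G}.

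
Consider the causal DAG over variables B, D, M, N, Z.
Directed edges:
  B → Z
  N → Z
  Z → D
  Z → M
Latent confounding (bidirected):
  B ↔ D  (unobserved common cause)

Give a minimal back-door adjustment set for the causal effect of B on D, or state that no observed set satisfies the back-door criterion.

B→D: no observed back-door set.

desc(B)\{B}={D,M,Z}; candidates ⊆ {N}.
B↔D: latent back-door arc(s) into B.
size 0: {}; under {} B still reaches {D} ∋ D.
size 1: {N}; under {N} B still reaches {D} ∋ D.
B↔D cannot be blocked by any observed set — no back-door set.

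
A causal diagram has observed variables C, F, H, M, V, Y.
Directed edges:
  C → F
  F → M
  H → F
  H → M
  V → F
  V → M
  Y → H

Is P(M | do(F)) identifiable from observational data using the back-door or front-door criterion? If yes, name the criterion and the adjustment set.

desc(F)\{F}={M}; candidates ⊆ {C,H,V,Y}.
size 0: {}; under {} F still reaches {C,H,M,V,Y} ∋ M.
size 1: {C}, {H}, {V} …(+1); under {C} F still reaches {H,M,V,Y} ∋ M.
{H,V}: F⊥M given {H,V} in G with F→· removed — back-door holds.
P(M|do(F)) = Σ_{H,V} P(M|F,H,V)·P(H,V).

P(M|do(F)): backdoor, adjust for {H, V}.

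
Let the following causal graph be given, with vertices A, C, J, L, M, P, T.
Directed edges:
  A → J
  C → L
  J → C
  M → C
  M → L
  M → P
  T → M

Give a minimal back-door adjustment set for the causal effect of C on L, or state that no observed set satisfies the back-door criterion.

C→L: minimal back-door set {M}.

desc(C)\{C}={L}; candidates ⊆ {A,J,M,P,T}.
size 0: {}; under {} C still reaches {A,J,L,M,P,T} ∋ L.
{M}: C⊥L given {M} in G with C→· removed — back-door holds.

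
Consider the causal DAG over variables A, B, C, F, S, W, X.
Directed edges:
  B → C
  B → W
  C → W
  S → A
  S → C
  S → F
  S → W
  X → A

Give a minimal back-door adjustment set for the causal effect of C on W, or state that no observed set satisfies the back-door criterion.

C→W: minimal back-door set {B, S}.

desc(C)\{C}={W}; candidates ⊆ {A,B,F,S,X}.
size 0: {}; under {} C still reaches {A,B,F,S,W} ∋ W.
size 1: {A}, {B}, {F} …(+2); under {A} C still reaches {B,F,S,W,X} ∋ W.
{B,S}: C⊥W given {B,S} in G with C→· removed — back-door holds.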